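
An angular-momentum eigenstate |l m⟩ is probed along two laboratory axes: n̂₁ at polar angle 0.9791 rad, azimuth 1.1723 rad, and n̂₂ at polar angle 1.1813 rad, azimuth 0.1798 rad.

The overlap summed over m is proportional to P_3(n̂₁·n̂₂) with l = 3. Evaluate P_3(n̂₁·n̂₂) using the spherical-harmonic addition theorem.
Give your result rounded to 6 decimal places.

Summing Y*_{l m}(θ₁,φ₁)·Y_{l m}(θ₂,φ₂) over m ∈ [−3, 3]; prefactor 4π/(2·3+1) = 1.795196:
  term(m=-3) = -0.077743+0.012873i   from Y*(Ω₁)=-0.221955-0.087446i, Y(Ω₂)=+0.283421-0.169660i
  term(m=-2) = -0.052488+0.119390i   from Y*(Ω₁)=-0.274437+0.280876i, Y(Ω₂)=+0.310872-0.116871i
  term(m=-1) = -0.006796-0.010411i   from Y*(Ω₁)=+0.057823+0.137340i, Y(Ω₂)=-0.082085+0.014920i
  term(m=+0) = +0.097098+0.000000i   from Y*(Ω₁)=-0.300660-0.000000i, Y(Ω₂)=-0.322950+0.000000i
  term(m=+1) = -0.006796+0.010411i   from Y*(Ω₁)=-0.057823+0.137340i, Y(Ω₂)=+0.082085+0.014920i
  term(m=+2) = -0.052488-0.119390i   from Y*(Ω₁)=-0.274437-0.280876i, Y(Ω₂)=+0.310872+0.116871i
  term(m=+3) = -0.077743-0.012873i   from Y*(Ω₁)=+0.221955-0.087446i, Y(Ω₂)=-0.283421-0.169660i
Accumulated sum -0.176955+0.000000i; after 4π/(2l+1) scaling, -0.317669+0.000000i ⇒ P_3 = -0.317669

-0.317669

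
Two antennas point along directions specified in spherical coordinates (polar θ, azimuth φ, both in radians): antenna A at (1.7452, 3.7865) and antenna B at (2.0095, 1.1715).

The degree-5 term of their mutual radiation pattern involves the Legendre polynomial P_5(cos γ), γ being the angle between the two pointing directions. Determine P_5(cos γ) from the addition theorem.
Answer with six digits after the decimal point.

Addition theorem: P_5(cos γ) = (4π/11) Σ_m Y*_{lm}(Ω₁) Y_{lm}(Ω₂), m = −5…5:
  term(m=-5) = +0.105994+0.059098i   from Y*(Ω₁)=+0.428502+0.035623i, Y(Ω₂)=+0.257048+0.116548i
  term(m=-4) = -0.051199-0.086277i   from Y*(Ω₁)=+0.202730-0.127656i, Y(Ω₂)=+0.011049-0.418617i
  term(m=-3) = -0.000346-0.038572i   from Y*(Ω₁)=-0.085745+0.225117i, Y(Ω₂)=-0.149120+0.058337i
  term(m=-2) = +0.034746-0.061022i   from Y*(Ω₁)=+0.071948+0.249285i, Y(Ω₂)=-0.188832-0.193882i
  term(m=-1) = +0.039795-0.023135i   from Y*(Ω₁)=-0.150614-0.113292i, Y(Ω₂)=-0.094953+0.225026i
  term(m=+0) = +0.057714+0.000000i   from Y*(Ω₁)=-0.262787-0.000000i, Y(Ω₂)=-0.219622+0.000000i
  term(m=+1) = +0.039795+0.023135i   from Y*(Ω₁)=+0.150614-0.113292i, Y(Ω₂)=+0.094953+0.225026i
  term(m=+2) = +0.034746+0.061022i   from Y*(Ω₁)=+0.071948-0.249285i, Y(Ω₂)=-0.188832+0.193882i
  term(m=+3) = -0.000346+0.038572i   from Y*(Ω₁)=+0.085745+0.225117i, Y(Ω₂)=+0.149120+0.058337i
  term(m=+4) = -0.051199+0.086277i   from Y*(Ω₁)=+0.202730+0.127656i, Y(Ω₂)=+0.011049+0.418617i
  term(m=+5) = +0.105994-0.059098i   from Y*(Ω₁)=-0.428502+0.035623i, Y(Ω₂)=-0.257048+0.116548i
Σ over m = +0.315691+0.000000i; ×(4π/11) → +0.360645+0.000000i. Real part: 0.360645

0.360645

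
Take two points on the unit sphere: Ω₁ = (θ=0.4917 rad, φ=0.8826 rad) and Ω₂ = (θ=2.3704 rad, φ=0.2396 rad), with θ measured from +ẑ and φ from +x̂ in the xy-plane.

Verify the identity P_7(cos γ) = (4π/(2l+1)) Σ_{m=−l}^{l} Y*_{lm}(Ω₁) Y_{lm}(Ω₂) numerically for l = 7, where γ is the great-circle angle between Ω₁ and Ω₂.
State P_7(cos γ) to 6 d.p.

Addition theorem: P_7(cos γ) = (4π/15) Σ_m Y*_{lm}(Ω₁) Y_{lm}(Ω₂), m = −7…7:
  [-7]  conj(Y_{7,-7})(Ω₁) = +0.002600-0.000274i ; Y_{7,-7}(Ω₂) = -0.004244-0.039731i ; Δ = -0.000022-0.000102i
  [-6]  conj(Y_{7,-6})(Ω₁) = +0.010059-0.015247i ; Y_{7,-6}(Ω₂) = -0.020427+0.152453i ; Δ = +0.002119+0.001845i
  [-5]  conj(Y_{7,-5})(Ω₁) = -0.023107-0.074861i ; Y_{7,-5}(Ω₂) = +0.124964-0.319533i ; Δ = -0.026808-0.001971i
  [-4]  conj(Y_{7,-4})(Ω₁) = -0.211245-0.086539i ; Y_{7,-4}(Ω₂) = -0.263041+0.374440i ; Δ = +0.087970-0.056335i
  [-3]  conj(Y_{7,-3})(Ω₁) = -0.390256+0.210063i ; Y_{7,-3}(Ω₂) = +0.193752-0.169522i ; Δ = -0.040002+0.106857i
  [-2]  conj(Y_{7,-2})(Ω₁) = -0.094278+0.478835i ; Y_{7,-2}(Ω₂) = +0.181483-0.094298i ; Δ = +0.028043+0.095791i
  [-1]  conj(Y_{7,-1})(Ω₁) = +0.044167+0.053711i ; Y_{7,-1}(Ω₂) = -0.351912+0.085970i ; Δ = -0.020160-0.015105i
  [+0]  conj(Y_{7,0})(Ω₁) = -0.444533-0.000000i ; Y_{7,0}(Ω₂) = -0.101225+0.000000i ; Δ = +0.044998+0.000000i
  [+1]  conj(Y_{7,1})(Ω₁) = -0.044167+0.053711i ; Y_{7,1}(Ω₂) = +0.351912+0.085970i ; Δ = -0.020160+0.015105i
  [+2]  conj(Y_{7,2})(Ω₁) = -0.094278-0.478835i ; Y_{7,2}(Ω₂) = +0.181483+0.094298i ; Δ = +0.028043-0.095791i
  [+3]  conj(Y_{7,3})(Ω₁) = +0.390256+0.210063i ; Y_{7,3}(Ω₂) = -0.193752-0.169522i ; Δ = -0.040002-0.106857i
  [+4]  conj(Y_{7,4})(Ω₁) = -0.211245+0.086539i ; Y_{7,4}(Ω₂) = -0.263041-0.374440i ; Δ = +0.087970+0.056335i
  [+5]  conj(Y_{7,5})(Ω₁) = +0.023107-0.074861i ; Y_{7,5}(Ω₂) = -0.124964-0.319533i ; Δ = -0.026808+0.001971i
  [+6]  conj(Y_{7,6})(Ω₁) = +0.010059+0.015247i ; Y_{7,6}(Ω₂) = -0.020427-0.152453i ; Δ = +0.002119-0.001845i
  [+7]  conj(Y_{7,7})(Ω₁) = -0.002600-0.000274i ; Y_{7,7}(Ω₂) = +0.004244-0.039731i ; Δ = -0.000022+0.000102i
Σ over m = +0.107276-0.000000i; ×(4π/15) → +0.089871-0.000000i. Real part: 0.089871

0.089871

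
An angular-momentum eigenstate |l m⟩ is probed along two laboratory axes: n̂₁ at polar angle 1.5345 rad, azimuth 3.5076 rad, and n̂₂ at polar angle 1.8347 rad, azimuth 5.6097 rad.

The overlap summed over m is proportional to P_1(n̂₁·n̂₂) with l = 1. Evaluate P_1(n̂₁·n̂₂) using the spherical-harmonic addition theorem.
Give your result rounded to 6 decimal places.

Addition theorem: P_1(cos γ) = (4π/3) Σ_m Y*_{lm}(Ω₁) Y_{lm}(Ω₂), m = −1…1:
  term(m=-1) = -0.058346-0.099283i   from Y*(Ω₁)=-0.322397-0.123567i, Y(Ω₂)=+0.260707+0.208029i
  term(m=+0) = -0.002260+0.000000i   from Y*(Ω₁)=+0.017731-0.000000i, Y(Ω₂)=-0.127452+0.000000i
  term(m=+1) = -0.058346+0.099283i   from Y*(Ω₁)=+0.322397-0.123567i, Y(Ω₂)=-0.260707+0.208029i
Σ over m = -0.118951+0.000000i; ×(4π/3) → -0.498260+0.000000i. Real part: -0.498260

-0.498260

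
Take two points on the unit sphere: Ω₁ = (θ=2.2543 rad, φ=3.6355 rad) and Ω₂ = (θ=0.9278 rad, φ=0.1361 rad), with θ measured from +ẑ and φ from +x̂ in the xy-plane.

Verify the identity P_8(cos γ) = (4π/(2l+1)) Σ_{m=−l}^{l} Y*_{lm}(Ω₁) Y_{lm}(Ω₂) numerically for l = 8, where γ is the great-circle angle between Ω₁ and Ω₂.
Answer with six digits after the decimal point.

Expand P_8 via completeness: Σ_{m} conj(Y_{8,m}) at Ω₁ times Y_{8,m} at Ω₂ —
  [-8]  conj(Y_{8,-8})(Ω₁) = -0.04644 - 0.04875j ; Y_{8,-8}(Ω₂) = 0.04021 - 0.07685j ; Δ = -0.00561 + 0.00161j
  [-7]  conj(Y_{8,-7})(Ω₁) = -0.20851 - 0.06812j ; Y_{8,-7}(Ω₂) = 0.15063 - 0.21184j ; Δ = -0.04584 + 0.03391j
  [-6]  conj(Y_{8,-6})(Ω₁) = -0.40104 + 0.07221j ; Y_{8,-6}(Ω₂) = 0.29746 - 0.31663j ; Δ = -0.09643 + 0.14846j
  [-5]  conj(Y_{8,-5})(Ω₁) = -0.33583 + 0.26719j ; Y_{8,-5}(Ω₂) = 0.29769 - 0.24098j ; Δ = -0.03559 + 0.16047j
  [-4]  conj(Y_{8,-4})(Ω₁) = -0.04667 + 0.10892j ; Y_{8,-4}(Ω₂) = 0.00640 - 0.00388j ; Δ = 0.00012 + 0.00088j
  [-3]  conj(Y_{8,-3})(Ω₁) = -0.02667 - 0.29866j ; Y_{8,-3}(Ω₂) = -0.32193 + 0.13927j ; Δ = 0.05018 + 0.09243j
  [-2]  conj(Y_{8,-2})(Ω₁) = -0.16149 - 0.24489j ; Y_{8,-2}(Ω₂) = -0.19381 + 0.05410j ; Δ = 0.04455 + 0.03873j
  [-1]  conj(Y_{8,-1})(Ω₁) = 0.15578 + 0.08387j ; Y_{8,-1}(Ω₂) = 0.26603 - 0.03643j ; Δ = 0.04450 + 0.01664j
  [+0]  conj(Y_{8,0})(Ω₁) = 0.32321 + 0.00000j ; Y_{8,0}(Ω₂) = 0.24583 + 0.00000j ; Δ = 0.07945 + 0.00000j
  [+1]  conj(Y_{8,1})(Ω₁) = -0.15578 + 0.08387j ; Y_{8,1}(Ω₂) = -0.26603 - 0.03643j ; Δ = 0.04450 - 0.01664j
  [+2]  conj(Y_{8,2})(Ω₁) = -0.16149 + 0.24489j ; Y_{8,2}(Ω₂) = -0.19381 - 0.05410j ; Δ = 0.04455 - 0.03873j
  [+3]  conj(Y_{8,3})(Ω₁) = 0.02667 - 0.29866j ; Y_{8,3}(Ω₂) = 0.32193 + 0.13927j ; Δ = 0.05018 - 0.09243j
  [+4]  conj(Y_{8,4})(Ω₁) = -0.04667 - 0.10892j ; Y_{8,4}(Ω₂) = 0.00640 + 0.00388j ; Δ = 0.00012 - 0.00088j
  [+5]  conj(Y_{8,5})(Ω₁) = 0.33583 + 0.26719j ; Y_{8,5}(Ω₂) = -0.29769 - 0.24098j ; Δ = -0.03559 - 0.16047j
  [+6]  conj(Y_{8,6})(Ω₁) = -0.40104 - 0.07221j ; Y_{8,6}(Ω₂) = 0.29746 + 0.31663j ; Δ = -0.09643 - 0.14846j
  [+7]  conj(Y_{8,7})(Ω₁) = 0.20851 - 0.06812j ; Y_{8,7}(Ω₂) = -0.15063 - 0.21184j ; Δ = -0.04584 - 0.03391j
  [+8]  conj(Y_{8,8})(Ω₁) = -0.04644 + 0.04875j ; Y_{8,8}(Ω₂) = 0.04021 + 0.07685j ; Δ = -0.00561 - 0.00161j
Σ over m = -0.00879 - 0.00000j; ×(4π/17) → -0.00650 - 0.00000j. Real part: -0.006499

-0.006499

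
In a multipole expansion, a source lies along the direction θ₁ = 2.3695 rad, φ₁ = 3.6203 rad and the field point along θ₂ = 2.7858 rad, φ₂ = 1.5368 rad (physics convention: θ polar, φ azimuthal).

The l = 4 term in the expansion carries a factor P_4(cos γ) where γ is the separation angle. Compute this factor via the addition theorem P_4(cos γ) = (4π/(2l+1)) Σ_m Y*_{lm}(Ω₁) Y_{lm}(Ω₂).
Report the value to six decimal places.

Expand P_4 via completeness: Σ_{m} conj(Y_{4,m}) at Ω₁ times Y_{4,m} at Ω₂ —
  [-4]  conj(Y_{4,-4})(Ω₁) = (-0.035356, 0.098682) ; Y_{4,-4}(Ω₂) = (0.006455, 0.000883) ; Δ = (-0.000315, 0.000606)
  [-3]  conj(Y_{4,-3})(Ω₁) = (0.040882, 0.301727) ; Y_{4,-3}(Ω₂) = (0.005049, -0.049332) ; Δ = (0.015091, -0.000493)
  [-2]  conj(Y_{4,-2})(Ω₁) = (0.243028, 0.345227) ; Y_{4,-2}(Ω₂) = (-0.208581, -0.014204) ; Δ = (-0.045787, -0.075460)
  [-1]  conj(Y_{4,-1})(Ω₁) = (0.124485, 0.064604) ; Y_{4,-1}(Ω₂) = (-0.016542, 0.486403) ; Δ = (-0.033483, 0.059481)
  [+0]  conj(Y_{4,0})(Ω₁) = (-0.336111, -0.000000) ; Y_{4,0}(Ω₂) = (0.387370, 0.000000) ; Δ = (-0.130199, -0.000000)
  [+1]  conj(Y_{4,1})(Ω₁) = (-0.124485, 0.064604) ; Y_{4,1}(Ω₂) = (0.016542, 0.486403) ; Δ = (-0.033483, -0.059481)
  [+2]  conj(Y_{4,2})(Ω₁) = (0.243028, -0.345227) ; Y_{4,2}(Ω₂) = (-0.208581, 0.014204) ; Δ = (-0.045787, 0.075460)
  [+3]  conj(Y_{4,3})(Ω₁) = (-0.040882, 0.301727) ; Y_{4,3}(Ω₂) = (-0.005049, -0.049332) ; Δ = (0.015091, 0.000493)
  [+4]  conj(Y_{4,4})(Ω₁) = (-0.035356, -0.098682) ; Y_{4,4}(Ω₂) = (0.006455, -0.000883) ; Δ = (-0.000315, -0.000606)
Accumulated sum (-0.259188, 0.000000); after 4π/(2l+1) scaling, (-0.361895, 0.000000) ⇒ P_4 = -0.361895

-0.361895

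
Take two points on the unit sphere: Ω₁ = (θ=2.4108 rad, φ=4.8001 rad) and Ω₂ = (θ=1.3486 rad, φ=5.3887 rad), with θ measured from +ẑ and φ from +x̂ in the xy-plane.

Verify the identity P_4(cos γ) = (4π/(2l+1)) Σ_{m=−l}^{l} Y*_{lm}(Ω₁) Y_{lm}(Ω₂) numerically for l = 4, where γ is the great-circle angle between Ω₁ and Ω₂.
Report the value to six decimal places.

-0.070347

Expand P_4 via completeness: Σ_{m} conj(Y_{4,m}) at Ω₁ times Y_{4,m} at Ω₂ —
  m=-4: (0.082480, 0.030187) × (-0.363059, -0.169304) = (-0.024834, -0.024924)  (running Σ = (-0.024834, -0.024924))
  m=-3: (0.072089, -0.267611) × (-0.229589, 0.113217) = (0.013747, 0.069602)  (running Σ = (-0.011087, 0.044678))
  m=-2: (-0.422840, -0.074946) × (0.045471, -0.205100) = (-0.034598, 0.083316)  (running Σ = (-0.045685, 0.127995))
  m=-1: (-0.018156, 0.206469) × (-0.169316, -0.210965) = (0.046632, -0.031128)  (running Σ = (0.000946, 0.096866))
  m=0: (-0.303982, -0.000000) × (0.171968, 0.000000) = (-0.052275, -0.000000)  (running Σ = (-0.051329, 0.096866))
  m=1: (0.018156, 0.206469) × (0.169316, -0.210965) = (0.046632, 0.031128)  (running Σ = (-0.004697, 0.127995))
  m=2: (-0.422840, 0.074946) × (0.045471, 0.205100) = (-0.034598, -0.083316)  (running Σ = (-0.039295, 0.044678))
  m=3: (-0.072089, -0.267611) × (0.229589, 0.113217) = (0.013747, -0.069602)  (running Σ = (-0.025548, -0.024924))
  m=4: (0.082480, -0.030187) × (-0.363059, 0.169304) = (-0.024834, 0.024924)  (running Σ = (-0.050382, -0.000000))
Accumulated sum (-0.050382, -0.000000); after 4π/(2l+1) scaling, (-0.070347, -0.000000) ⇒ P_4 = -0.070347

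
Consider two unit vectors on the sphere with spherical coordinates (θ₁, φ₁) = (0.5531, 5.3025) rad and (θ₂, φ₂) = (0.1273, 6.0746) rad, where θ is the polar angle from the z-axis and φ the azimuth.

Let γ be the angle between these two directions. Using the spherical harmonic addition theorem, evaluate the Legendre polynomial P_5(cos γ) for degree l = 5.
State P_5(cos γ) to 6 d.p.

-0.091776

Summing Y*_{l m}(θ₁,φ₁)·Y_{l m}(θ₂,φ₂) over m ∈ [−5, 5]; prefactor 4π/(2·5+1) = 1.142397:
  m=-5: Y*=(0.003526, 0.018231)  Y=(0.000008, 0.000013)  product (-0.000000, 0.000000)
  m=-4: Y*=(-0.067540, 0.066969)  Y=(0.000254, 0.000280)  product (-0.000036, -0.000002)
  m=-3: Y*=(-0.271168, -0.054838)  Y=(0.004507, 0.003257)  product (-0.001044, -0.001130)
  m=-2: Y*=(-0.177589, -0.431329)  Y=(0.048345, 0.021426)  product (0.000656, -0.024658)
  m=-1: Y*=(0.175285, -0.261730)  Y=(0.300508, 0.063607)  product (0.069322, -0.067503)
  m=+0: Y*=(-0.264332, -0.000000)  Y=(0.825225, 0.000000)  product (-0.218133, -0.000000)
  m=+1: Y*=(-0.175285, -0.261730)  Y=(-0.300508, 0.063607)  product (0.069322, 0.067503)
  m=+2: Y*=(-0.177589, 0.431329)  Y=(0.048345, -0.021426)  product (0.000656, 0.024658)
  m=+3: Y*=(0.271168, -0.054838)  Y=(-0.004507, 0.003257)  product (-0.001044, 0.001130)
  m=+4: Y*=(-0.067540, -0.066969)  Y=(0.000254, -0.000280)  product (-0.000036, 0.000002)
  m=+5: Y*=(-0.003526, 0.018231)  Y=(-0.000008, 0.000013)  product (-0.000000, -0.000000)
Total Σ_m = (-0.080336, 0.000000). Multiply by 1.142397: (-0.091776, 0.000000). P_5(cos γ) = -0.091776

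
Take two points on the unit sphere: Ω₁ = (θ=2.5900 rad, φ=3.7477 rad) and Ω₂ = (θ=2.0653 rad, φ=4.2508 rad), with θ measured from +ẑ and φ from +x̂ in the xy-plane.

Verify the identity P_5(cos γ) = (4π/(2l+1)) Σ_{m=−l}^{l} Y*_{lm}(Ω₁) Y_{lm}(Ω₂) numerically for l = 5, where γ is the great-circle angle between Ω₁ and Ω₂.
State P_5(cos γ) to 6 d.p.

Summing Y*_{l m}(θ₁,φ₁)·Y_{l m}(θ₂,φ₂) over m ∈ [−5, 5]; prefactor 4π/(2·5+1) = 1.142397:
  term(m=-5) = -0.00365 - 0.00264j   from Y*(Ω₁)=0.01823 - 0.00203j, Y(Ω₂)=-0.18156 - 0.16483j
  term(m=-4) = -0.01685 - 0.03564j   from Y*(Ω₁)=0.07105 - 0.06196j, Y(Ω₂)=0.11376 - 0.40234j
  term(m=-3) = 0.00410 - 0.06657j   from Y*(Ω₁)=0.06743 - 0.26685j, Y(Ω₂)=0.23814 - 0.04482j
  term(m=-2) = -0.05041 + 0.07959j   from Y*(Ω₁)=-0.16362 - 0.43656j, Y(Ω₂)=-0.12191 - 0.16116j
  term(m=-1) = -0.08544 + 0.04702j   from Y*(Ω₁)=-0.26131 - 0.18113j, Y(Ω₂)=0.13660 - 0.27461j
  term(m=+0) = -0.03529 + 0.00000j   from Y*(Ω₁)=0.26172 + 0.00000j, Y(Ω₂)=-0.13484 + 0.00000j
  term(m=+1) = -0.08544 - 0.04702j   from Y*(Ω₁)=0.26131 - 0.18113j, Y(Ω₂)=-0.13660 - 0.27461j
  term(m=+2) = -0.05041 - 0.07959j   from Y*(Ω₁)=-0.16362 + 0.43656j, Y(Ω₂)=-0.12191 + 0.16116j
  term(m=+3) = 0.00410 + 0.06657j   from Y*(Ω₁)=-0.06743 - 0.26685j, Y(Ω₂)=-0.23814 - 0.04482j
  term(m=+4) = -0.01685 + 0.03564j   from Y*(Ω₁)=0.07105 + 0.06196j, Y(Ω₂)=0.11376 + 0.40234j
  term(m=+5) = -0.00365 + 0.00264j   from Y*(Ω₁)=-0.01823 - 0.00203j, Y(Ω₂)=0.18156 - 0.16483j
Accumulated sum -0.33977 + 0.00000j; after 4π/(2l+1) scaling, -0.38815 + 0.00000j ⇒ P_5 = -0.388150

-0.388150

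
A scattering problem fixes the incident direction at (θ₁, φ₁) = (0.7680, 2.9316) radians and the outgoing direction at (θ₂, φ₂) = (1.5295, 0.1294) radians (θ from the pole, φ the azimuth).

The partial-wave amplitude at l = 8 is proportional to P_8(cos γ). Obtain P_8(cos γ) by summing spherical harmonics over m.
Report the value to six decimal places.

0.266081

Summing Y*_{l m}(θ₁,φ₁)·Y_{l m}(θ₂,φ₂) over m ∈ [−8, 8]; prefactor 4π/(2·8+1) = 0.739198:
  m=-8: Y*=(-0.003046, -0.027794)  Y=(0.261262, -0.440236)  product (-0.013031, -0.005921)
  m=-7: Y*=(-0.011658, 0.115213)  Y=(0.052209, -0.066582)  product (0.007062, 0.006791)
  m=-6: Y*=(0.087493, -0.272347)  Y=(-0.260349, 0.255705)  product (0.046862, 0.093278)
  m=-5: Y*=(-0.224201, 0.390819)  Y=(-0.079334, 0.059935)  product (-0.005637, -0.044443)
  m=-4: Y*=(0.260227, -0.290300)  Y=(0.280049, -0.159454)  product (0.026587, -0.122793)
  m=-3: Y*=(0.002054, -0.001498)  Y=(0.098405, -0.040243)  product (0.000142, -0.000230)
  m=-2: Y*=(-0.341189, 0.152360)  Y=(-0.293896, 0.077805)  product (0.088420, -0.071324)
  m=-1: Y*=(0.178494, -0.038043)  Y=(-0.108326, 0.014096)  product (-0.018799, 0.006637)
  m=+0: Y*=(0.323896, -0.000000)  Y=(0.298705, 0.000000)  product (0.096749, 0.000000)
  m=+1: Y*=(-0.178494, -0.038043)  Y=(0.108326, 0.014096)  product (-0.018799, -0.006637)
  m=+2: Y*=(-0.341189, -0.152360)  Y=(-0.293896, -0.077805)  product (0.088420, 0.071324)
  m=+3: Y*=(-0.002054, -0.001498)  Y=(-0.098405, -0.040243)  product (0.000142, 0.000230)
  m=+4: Y*=(0.260227, 0.290300)  Y=(0.280049, 0.159454)  product (0.026587, 0.122793)
  m=+5: Y*=(0.224201, 0.390819)  Y=(0.079334, 0.059935)  product (-0.005637, 0.044443)
  m=+6: Y*=(0.087493, 0.272347)  Y=(-0.260349, -0.255705)  product (0.046862, -0.093278)
  m=+7: Y*=(0.011658, 0.115213)  Y=(-0.052209, -0.066582)  product (0.007062, -0.006791)
  m=+8: Y*=(-0.003046, 0.027794)  Y=(0.261262, 0.440236)  product (-0.013031, 0.005921)
Total Σ_m = (0.359959, 0.000000). Multiply by 0.739198: (0.266081, 0.000000). P_8(cos γ) = 0.266081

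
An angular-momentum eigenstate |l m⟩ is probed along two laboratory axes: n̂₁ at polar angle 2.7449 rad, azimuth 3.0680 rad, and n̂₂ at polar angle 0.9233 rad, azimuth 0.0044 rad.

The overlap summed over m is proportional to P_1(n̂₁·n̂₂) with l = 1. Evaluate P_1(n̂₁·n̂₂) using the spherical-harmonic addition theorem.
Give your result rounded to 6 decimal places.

-0.863580

Expand P_1 via completeness: Σ_{m} conj(Y_{1,m}) at Ω₁ times Y_{1,m} at Ω₂ —
  term(m=-1) = (-0.036673, 0.002866)   from Y*(Ω₁)=(-0.133127, 0.009815), Y(Ω₂)=(0.275562, -0.001212)
  term(m=+0) = (-0.132819, -0.000000)   from Y*(Ω₁)=(-0.450660, -0.000000), Y(Ω₂)=(0.294721, 0.000000)
  term(m=+1) = (-0.036673, -0.002866)   from Y*(Ω₁)=(0.133127, 0.009815), Y(Ω₂)=(-0.275562, -0.001212)
Total Σ_m = (-0.206165, 0.000000). Multiply by 4.188790: (-0.863580, 0.000000). P_1(cos γ) = -0.863580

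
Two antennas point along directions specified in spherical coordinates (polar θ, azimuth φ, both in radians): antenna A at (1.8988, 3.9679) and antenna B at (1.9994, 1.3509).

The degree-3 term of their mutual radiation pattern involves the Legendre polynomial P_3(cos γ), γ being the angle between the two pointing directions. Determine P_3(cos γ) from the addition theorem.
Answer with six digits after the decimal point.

Expand P_3 via completeness: Σ_{m} conj(Y_{3,m}) at Ω₁ times Y_{3,m} at Ω₂ —
  [-3]  conj(Y_{3,-3})(Ω₁) = 0.27907 - 0.21778j ; Y_{3,-3}(Ω₂) = -0.19240 + 0.24807j ; Δ = 0.00033 + 0.11113j
  [-2]  conj(Y_{3,-2})(Ω₁) = 0.02411 - 0.29408j ; Y_{3,-2}(Ω₂) = 0.31794 + 0.14960j ; Δ = 0.05166 - 0.08989j
  [-1]  conj(Y_{3,-1})(Ω₁) = 0.09973 + 0.10825j ; Y_{3,-1}(Ω₂) = -0.00874 + 0.03912j ; Δ = -0.00511 + 0.00296j
  [+0]  conj(Y_{3,0})(Ω₁) = 0.29828 + 0.00000j ; Y_{3,0}(Ω₂) = 0.33134 + 0.00000j ; Δ = 0.09883 + 0.00000j
  [+1]  conj(Y_{3,1})(Ω₁) = -0.09973 + 0.10825j ; Y_{3,1}(Ω₂) = 0.00874 + 0.03912j ; Δ = -0.00511 - 0.00296j
  [+2]  conj(Y_{3,2})(Ω₁) = 0.02411 + 0.29408j ; Y_{3,2}(Ω₂) = 0.31794 - 0.14960j ; Δ = 0.05166 + 0.08989j
  [+3]  conj(Y_{3,3})(Ω₁) = -0.27907 - 0.21778j ; Y_{3,3}(Ω₂) = 0.19240 + 0.24807j ; Δ = 0.00033 - 0.11113j
Σ over m = 0.19260 + 0.00000j; ×(4π/7) → 0.34576 + 0.00000j. Real part: 0.345756

0.345756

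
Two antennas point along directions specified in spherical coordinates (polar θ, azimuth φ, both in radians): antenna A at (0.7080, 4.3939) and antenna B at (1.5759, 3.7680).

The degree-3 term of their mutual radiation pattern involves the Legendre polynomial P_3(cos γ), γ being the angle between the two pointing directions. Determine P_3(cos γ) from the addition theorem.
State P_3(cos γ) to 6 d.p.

Expand P_3 via completeness: Σ_{m} conj(Y_{3,m}) at Ω₁ times Y_{3,m} at Ω₂ —
  m=-3: 0.09370 + 0.06624j × 0.12665 + 0.39752j = -0.01446 + 0.04564j  (running Σ = -0.01446 + 0.04564j)
  m=-2: -0.26395 + 0.19528j × -0.00163 + 0.00495j = -0.00054 - 0.00163j  (running Σ = -0.01500 + 0.04401j)
  m=-1: -0.12408 - 0.37633j × 0.26178 - 0.18943j = -0.10377 - 0.07501j  (running Σ = -0.11877 - 0.03100j)
  m=0: -0.03247 + 0.00000j × 0.00571 + 0.00000j = -0.00019 + 0.00000j  (running Σ = -0.11896 - 0.03100j)
  m=1: 0.12408 - 0.37633j × -0.26178 - 0.18943j = -0.10377 + 0.07501j  (running Σ = -0.22273 + 0.04401j)
  m=2: -0.26395 - 0.19528j × -0.00163 - 0.00495j = -0.00054 + 0.00163j  (running Σ = -0.22327 + 0.04564j)
  m=3: -0.09370 + 0.06624j × -0.12665 + 0.39752j = -0.01446 - 0.04564j  (running Σ = -0.23773 + 0.00000j)
Accumulated sum -0.23773 + 0.00000j; after 4π/(2l+1) scaling, -0.42677 + 0.00000j ⇒ P_3 = -0.426775

-0.426775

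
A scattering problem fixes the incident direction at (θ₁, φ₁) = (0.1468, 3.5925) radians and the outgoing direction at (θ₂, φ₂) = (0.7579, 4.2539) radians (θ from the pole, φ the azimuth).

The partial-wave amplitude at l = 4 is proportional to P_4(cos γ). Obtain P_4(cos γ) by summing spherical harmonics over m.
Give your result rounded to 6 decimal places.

Term-by-term m-sum for l=4 (normalisation 4π/9 = 1.396263):
  m=-4: -0.000047+0.000197i × -0.025702+0.095403i = -0.000018-0.000010i  (running Σ = -0.000018-0.000010i)
  m=-3: -0.000838-0.003783i × +0.289655-0.057309i = -0.000460-0.001048i  (running Σ = -0.000477-0.001057i)
  m=-2: +0.025969+0.032847i × -0.258847-0.337811i = +0.004374-0.017275i  (running Σ = +0.003897-0.018332i)
  m=-1: -0.237227-0.114859i × -0.072379+0.146644i = +0.034014-0.026474i  (running Σ = +0.037910-0.044807i)
  m=0: +0.757444-0.000000i × -0.326469+0.000000i = -0.247282+0.000000i  (running Σ = -0.209372-0.044807i)
  m=1: +0.237227-0.114859i × +0.072379+0.146644i = +0.034014+0.026474i  (running Σ = -0.175358-0.018332i)
  m=2: +0.025969-0.032847i × -0.258847+0.337811i = +0.004374+0.017275i  (running Σ = -0.170984-0.001057i)
  m=3: +0.000838-0.003783i × -0.289655-0.057309i = -0.000460+0.001048i  (running Σ = -0.171444-0.000010i)
  m=4: -0.000047-0.000197i × -0.025702-0.095403i = -0.000018+0.000010i  (running Σ = -0.171461-0.000000i)
Accumulated sum -0.171461-0.000000i; after 4π/(2l+1) scaling, -0.239405-0.000000i ⇒ P_4 = -0.239405

-0.239405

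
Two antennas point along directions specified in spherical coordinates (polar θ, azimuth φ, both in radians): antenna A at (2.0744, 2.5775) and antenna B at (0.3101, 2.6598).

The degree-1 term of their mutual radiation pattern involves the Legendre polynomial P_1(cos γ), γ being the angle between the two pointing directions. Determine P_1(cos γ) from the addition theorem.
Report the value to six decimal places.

Term-by-term m-sum for l=1 (normalisation 4π/3 = 4.188790):
  m=-1: -0.25572 + 0.16179j × -0.09343 - 0.04885j = 0.03179 - 0.00262j  (running Σ = 0.03179 - 0.00262j)
  m=0: -0.23579 + 0.00000j × 0.46530 + 0.00000j = -0.10971 + 0.00000j  (running Σ = -0.07792 - 0.00262j)
  m=1: 0.25572 + 0.16179j × 0.09343 - 0.04885j = 0.03179 + 0.00262j  (running Σ = -0.04612 + 0.00000j)
Total Σ_m = -0.04612 + 0.00000j. Multiply by 4.188790: -0.19320 + 0.00000j. P_1(cos γ) = -0.193203

-0.193203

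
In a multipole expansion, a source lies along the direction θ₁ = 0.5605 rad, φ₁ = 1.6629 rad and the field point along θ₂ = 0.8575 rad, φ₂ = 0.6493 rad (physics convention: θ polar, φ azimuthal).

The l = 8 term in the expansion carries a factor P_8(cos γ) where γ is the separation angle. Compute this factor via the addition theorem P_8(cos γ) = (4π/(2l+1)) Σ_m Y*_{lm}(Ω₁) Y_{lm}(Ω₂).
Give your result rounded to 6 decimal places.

0.135607

Addition theorem: P_8(cos γ) = (4π/17) Σ_m Y*_{lm}(Ω₁) Y_{lm}(Ω₂), m = −8…8:
  m=-8: +0.002435+0.002209i × +0.025551+0.048839i = -0.000046+0.000175i  (running Σ = -0.000046+0.000175i)
  m=-7: +0.012593-0.016747i × -0.031766+0.188111i = +0.002750+0.002901i  (running Σ = +0.002705+0.003076i)
  m=-6: -0.070586-0.043532i × -0.278172+0.261339i = +0.031012-0.006338i  (running Σ = +0.033716-0.003261i)
  m=-5: -0.100858+0.203304i × -0.447807+0.047151i = +0.035579-0.095797i  (running Σ = +0.069295-0.099058i)
  m=-4: +0.398251+0.153741i × -0.168766-0.102173i = -0.051503-0.066637i  (running Σ = +0.017793-0.165695i)
  m=-3: +0.133999-0.472552i × +0.089438+0.225820i = +0.118696-0.012004i  (running Σ = +0.136489-0.177699i)
  m=-2: -0.168053-0.031311i × -0.092301+0.330680i = +0.025865-0.052682i  (running Σ = +0.162354-0.230381i)
  m=-1: +0.031890-0.345262i × +0.074728-0.056726i = -0.017202-0.027610i  (running Σ = +0.145152-0.257991i)
  m=0: -0.298763-0.000000i × +0.357652+0.000000i = -0.106853-0.000000i  (running Σ = +0.038299-0.257991i)
  m=1: -0.031890-0.345262i × -0.074728-0.056726i = -0.017202+0.027610i  (running Σ = +0.021097-0.230381i)
  m=2: -0.168053+0.031311i × -0.092301-0.330680i = +0.025865+0.052682i  (running Σ = +0.046962-0.177699i)
  m=3: -0.133999-0.472552i × -0.089438+0.225820i = +0.118696+0.012004i  (running Σ = +0.165658-0.165695i)
  m=4: +0.398251-0.153741i × -0.168766+0.102173i = -0.051503+0.066637i  (running Σ = +0.114155-0.099058i)
  m=5: +0.100858+0.203304i × +0.447807+0.047151i = +0.035579+0.095797i  (running Σ = +0.149734-0.003261i)
  m=6: -0.070586+0.043532i × -0.278172-0.261339i = +0.031012+0.006338i  (running Σ = +0.180746+0.003076i)
  m=7: -0.012593-0.016747i × +0.031766+0.188111i = +0.002750-0.002901i  (running Σ = +0.183497+0.000175i)
  m=8: +0.002435-0.002209i × +0.025551-0.048839i = -0.000046-0.000175i  (running Σ = +0.183451+0.000000i)
Accumulated sum +0.183451+0.000000i; after 4π/(2l+1) scaling, +0.135607+0.000000i ⇒ P_8 = 0.135607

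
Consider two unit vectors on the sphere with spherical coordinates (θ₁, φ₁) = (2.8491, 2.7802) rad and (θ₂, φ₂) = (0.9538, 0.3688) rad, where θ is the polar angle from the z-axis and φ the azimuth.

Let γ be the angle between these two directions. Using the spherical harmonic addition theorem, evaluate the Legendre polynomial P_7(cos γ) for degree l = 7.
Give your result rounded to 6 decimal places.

-0.047914

Summing Y*_{l m}(θ₁,φ₁)·Y_{l m}(θ₂,φ₂) over m ∈ [−7, 7]; prefactor 4π/(2·7+1) = 0.837758:
  [-7]  conj(Y_{7,-7})(Ω₁) = 0.00007 + 0.00005j ; Y_{7,-7}(Ω₂) = -0.10173 - 0.06378j ; Δ = -0.00000 - 0.00001j
  [-6]  conj(Y_{7,-6})(Ω₁) = 0.00058 + 0.00085j ; Y_{7,-6}(Ω₂) = -0.19083 - 0.25524j ; Δ = 0.00011 - 0.00031j
  [-5]  conj(Y_{7,-5})(Ω₁) = 0.00187 + 0.00776j ; Y_{7,-5}(Ω₂) = -0.11978 - 0.42747j ; Δ = 0.00309 - 0.00173j
  [-4]  conj(Y_{7,-4})(Ω₁) = -0.00541 + 0.04298j ; Y_{7,-4}(Ω₂) = 0.02425 - 0.25287j ; Δ = 0.01074 + 0.00241j
  [-3]  conj(Y_{7,-3})(Ω₁) = -0.07776 + 0.14698j ; Y_{7,-3}(Ω₂) = -0.08251 + 0.16471j ; Δ = -0.01779 - 0.02493j
  [-2]  conj(Y_{7,-2})(Ω₁) = -0.32092 + 0.28306j ; Y_{7,-2}(Ω₂) = -0.25843 + 0.23483j ; Δ = 0.01646 - 0.14851j
  [-1]  conj(Y_{7,-1})(Ω₁) = -0.57388 + 0.21692j ; Y_{7,-1}(Ω₂) = 0.03957 - 0.01529j ; Δ = -0.01939 + 0.01736j
  [+0]  conj(Y_{7,0})(Ω₁) = -0.12430 + 0.00000j ; Y_{7,0}(Ω₂) = 0.35094 + 0.00000j ; Δ = -0.04362 + 0.00000j
  [+1]  conj(Y_{7,1})(Ω₁) = 0.57388 + 0.21692j ; Y_{7,1}(Ω₂) = -0.03957 - 0.01529j ; Δ = -0.01939 - 0.01736j
  [+2]  conj(Y_{7,2})(Ω₁) = -0.32092 - 0.28306j ; Y_{7,2}(Ω₂) = -0.25843 - 0.23483j ; Δ = 0.01646 + 0.14851j
  [+3]  conj(Y_{7,3})(Ω₁) = 0.07776 + 0.14698j ; Y_{7,3}(Ω₂) = 0.08251 + 0.16471j ; Δ = -0.01779 + 0.02493j
  [+4]  conj(Y_{7,4})(Ω₁) = -0.00541 - 0.04298j ; Y_{7,4}(Ω₂) = 0.02425 + 0.25287j ; Δ = 0.01074 - 0.00241j
  [+5]  conj(Y_{7,5})(Ω₁) = -0.00187 + 0.00776j ; Y_{7,5}(Ω₂) = 0.11978 - 0.42747j ; Δ = 0.00309 + 0.00173j
  [+6]  conj(Y_{7,6})(Ω₁) = 0.00058 - 0.00085j ; Y_{7,6}(Ω₂) = -0.19083 + 0.25524j ; Δ = 0.00011 + 0.00031j
  [+7]  conj(Y_{7,7})(Ω₁) = -0.00007 + 0.00005j ; Y_{7,7}(Ω₂) = 0.10173 - 0.06378j ; Δ = -0.00000 + 0.00001j
Total Σ_m = -0.05719 + 0.00000j. Multiply by 0.837758: -0.04791 + 0.00000j. P_7(cos γ) = -0.047914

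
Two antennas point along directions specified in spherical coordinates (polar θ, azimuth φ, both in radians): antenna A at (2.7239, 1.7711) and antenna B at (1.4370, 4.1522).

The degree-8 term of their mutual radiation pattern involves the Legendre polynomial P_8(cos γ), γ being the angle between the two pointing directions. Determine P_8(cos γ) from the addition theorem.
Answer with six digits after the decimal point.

-0.253358

Addition theorem: P_8(cos γ) = (4π/17) Σ_m Y*_{lm}(Ω₁) Y_{lm}(Ω₂), m = −8…8:
  m=-8: -0.00001 + 0.00038j × -0.10977 - 0.46698j = 0.00018 - 0.00004j  (running Σ = 0.00018 - 0.00004j)
  m=-7: -0.00336 + 0.00057j × -0.18159 + 0.18366j = 0.00050 - 0.00072j  (running Σ = 0.00068 - 0.00076j)
  m=-6: -0.00698 - 0.01804j × -0.25520 - 0.05694j = 0.00075 + 0.00500j  (running Σ = 0.00144 + 0.00424j)
  m=-5: 0.06554 - 0.04194j × 0.09470 + 0.26716j = 0.01741 + 0.01354j  (running Σ = 0.01885 + 0.01778j)
  m=-4: 0.15710 + 0.16215j × -0.11306 + 0.14272j = -0.04090 + 0.00409j  (running Σ = -0.02206 + 0.02187j)
  m=-3: -0.25609 + 0.37360j × 0.28745 + 0.03168j = -0.08545 + 0.09928j  (running Σ = -0.10751 + 0.12115j)
  m=-2: -0.49586 - 0.21000j × 0.06306 + 0.13041j = -0.00388 - 0.07791j  (running Σ = -0.11139 + 0.04324j)
  m=-1: 0.02791 - 0.13747j × 0.15416 - 0.24578j = -0.02949 - 0.02805j  (running Σ = -0.14088 + 0.01519j)
  m=0: -0.45646 + 0.00000j × 0.13363 + 0.00000j = -0.06100 + 0.00000j  (running Σ = -0.20187 + 0.01519j)
  m=1: -0.02791 - 0.13747j × -0.15416 - 0.24578j = -0.02949 + 0.02805j  (running Σ = -0.23136 + 0.04324j)
  m=2: -0.49586 + 0.21000j × 0.06306 - 0.13041j = -0.00388 + 0.07791j  (running Σ = -0.23524 + 0.12115j)
  m=3: 0.25609 + 0.37360j × -0.28745 + 0.03168j = -0.08545 - 0.09928j  (running Σ = -0.32069 + 0.02187j)
  m=4: 0.15710 - 0.16215j × -0.11306 - 0.14272j = -0.04090 - 0.00409j  (running Σ = -0.36160 + 0.01778j)
  m=5: -0.06554 - 0.04194j × -0.09470 + 0.26716j = 0.01741 - 0.01354j  (running Σ = -0.34418 + 0.00424j)
  m=6: -0.00698 + 0.01804j × -0.25520 + 0.05694j = 0.00075 - 0.00500j  (running Σ = -0.34343 - 0.00076j)
  m=7: 0.00336 + 0.00057j × 0.18159 + 0.18366j = 0.00050 + 0.00072j  (running Σ = -0.34293 - 0.00004j)
  m=8: -0.00001 - 0.00038j × -0.10977 + 0.46698j = 0.00018 + 0.00004j  (running Σ = -0.34275 + 0.00000j)
Σ over m = -0.34275 + 0.00000j; ×(4π/17) → -0.25336 + 0.00000j. Real part: -0.253358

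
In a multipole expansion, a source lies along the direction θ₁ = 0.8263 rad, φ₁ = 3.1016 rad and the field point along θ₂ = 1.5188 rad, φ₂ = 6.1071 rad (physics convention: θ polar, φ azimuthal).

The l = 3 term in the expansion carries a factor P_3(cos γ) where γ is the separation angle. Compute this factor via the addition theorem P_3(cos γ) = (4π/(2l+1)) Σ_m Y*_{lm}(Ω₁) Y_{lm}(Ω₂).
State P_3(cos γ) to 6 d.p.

Summing Y*_{l m}(θ₁,φ₁)·Y_{l m}(θ₂,φ₂) over m ∈ [−3, 3]; prefactor 4π/(2·3+1) = 1.795196:
  m=-3: -0.164763+0.019863i × +0.358892+0.209441i = -0.063292-0.027379i  (running Σ = -0.063292-0.027379i)
  m=-2: +0.373345-0.029926i × +0.049721+0.018272i = +0.019110+0.005334i  (running Σ = -0.044182-0.022045i)
  m=-1: -0.307715+0.012313i × -0.313461-0.055774i = +0.097144+0.013303i  (running Σ = +0.052961-0.008743i)
  m=0: -0.178088-0.000000i × -0.057923+0.000000i = +0.010315+0.000000i  (running Σ = +0.063277-0.008743i)
  m=1: +0.307715+0.012313i × +0.313461-0.055774i = +0.097144-0.013303i  (running Σ = +0.160420-0.022045i)
  m=2: +0.373345+0.029926i × +0.049721-0.018272i = +0.019110-0.005334i  (running Σ = +0.179530-0.027379i)
  m=3: +0.164763+0.019863i × -0.358892+0.209441i = -0.063292+0.027379i  (running Σ = +0.116238+0.000000i)
Total Σ_m = +0.116238+0.000000i. Multiply by 1.795196: +0.208670+0.000000i. P_3(cos γ) = 0.208670

0.208670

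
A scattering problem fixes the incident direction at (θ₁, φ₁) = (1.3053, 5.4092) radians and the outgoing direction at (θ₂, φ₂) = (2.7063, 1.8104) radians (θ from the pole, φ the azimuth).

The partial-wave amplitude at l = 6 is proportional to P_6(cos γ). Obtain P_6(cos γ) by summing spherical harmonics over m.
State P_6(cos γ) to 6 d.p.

Summing Y*_{l m}(θ₁,φ₁)·Y_{l m}(θ₂,φ₂) over m ∈ [−6, 6]; prefactor 4π/(2·6+1) = 0.966644:
  [-6]  conj(Y_{6,-6})(Ω₁) = +0.197680+0.336210i ; Y_{6,-6}(Ω₂) = -0.000361+0.002692i ; Δ = -0.000976+0.000411i
  [-5]  conj(Y_{6,-5})(Ω₁) = -0.123367+0.346042i ; Y_{6,-5}(Ω₂) = +0.018840+0.007368i ; Δ = -0.004874+0.005611i
  [-4]  conj(Y_{6,-4})(Ω₁) = +0.070407-0.026048i ; Y_{6,-4}(Ω₂) = +0.052158-0.074250i ; Δ = +0.001738-0.006586i
  [-3]  conj(Y_{6,-3})(Ω₁) = +0.298953+0.171025i ; Y_{6,-3}(Ω₂) = -0.176256-0.201443i ; Δ = -0.018240-0.090366i
  [-2]  conj(Y_{6,-2})(Ω₁) = +0.004428+0.024729i ; Y_{6,-2}(Ω₂) = -0.437239+0.227191i ; Δ = -0.007554-0.009806i
  [-1]  conj(Y_{6,-1})(Ω₁) = +0.206922-0.247263i ; Y_{6,-1}(Ω₂) = +0.098770+0.404305i ; Δ = +0.120407+0.059237i
  [+0]  conj(Y_{6,0})(Ω₁) = +0.051573-0.000000i ; Y_{6,0}(Ω₂) = -0.204675+0.000000i ; Δ = -0.010556+0.000000i
  [+1]  conj(Y_{6,1})(Ω₁) = -0.206922-0.247263i ; Y_{6,1}(Ω₂) = -0.098770+0.404305i ; Δ = +0.120407-0.059237i
  [+2]  conj(Y_{6,2})(Ω₁) = +0.004428-0.024729i ; Y_{6,2}(Ω₂) = -0.437239-0.227191i ; Δ = -0.007554+0.009806i
  [+3]  conj(Y_{6,3})(Ω₁) = -0.298953+0.171025i ; Y_{6,3}(Ω₂) = +0.176256-0.201443i ; Δ = -0.018240+0.090366i
  [+4]  conj(Y_{6,4})(Ω₁) = +0.070407+0.026048i ; Y_{6,4}(Ω₂) = +0.052158+0.074250i ; Δ = +0.001738+0.006586i
  [+5]  conj(Y_{6,5})(Ω₁) = +0.123367+0.346042i ; Y_{6,5}(Ω₂) = -0.018840+0.007368i ; Δ = -0.004874-0.005611i
  [+6]  conj(Y_{6,6})(Ω₁) = +0.197680-0.336210i ; Y_{6,6}(Ω₂) = -0.000361-0.002692i ; Δ = -0.000976-0.000411i
Σ over m = +0.170446+0.000000i; ×(4π/13) → +0.164761+0.000000i. Real part: 0.164761

0.164761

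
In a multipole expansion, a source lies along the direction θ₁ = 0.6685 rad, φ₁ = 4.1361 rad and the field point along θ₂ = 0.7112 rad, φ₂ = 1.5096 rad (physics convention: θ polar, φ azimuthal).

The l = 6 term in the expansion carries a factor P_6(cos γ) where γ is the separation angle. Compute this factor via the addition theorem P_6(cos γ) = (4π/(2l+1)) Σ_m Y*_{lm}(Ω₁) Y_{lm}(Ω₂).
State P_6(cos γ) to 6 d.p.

Addition theorem: P_6(cos γ) = (4π/13) Σ_m Y*_{lm}(Ω₁) Y_{lm}(Ω₂), m = −6…6:
  term(m=-6) = -0.001022-0.000052i   from Y*(Ω₁)=+0.026031-0.008515i, Y(Ω₂)=-0.034875-0.013414i
  term(m=-5) = +0.015231+0.009680i   from Y*(Ω₁)=-0.030899+0.116084i, Y(Ω₂)=+0.045253-0.143251i
  term(m=-4) = -0.049202-0.092339i   from Y*(Ω₁)=-0.203739-0.225675i, Y(Ω₂)=+0.333875+0.083400i
  term(m=-3) = -0.005330+0.208821i   from Y*(Ω₁)=+0.453654-0.072313i, Y(Ω₂)=-0.083013+0.447077i
  term(m=-2) = +0.033429-0.055690i   from Y*(Ω₁)=-0.123499+0.277877i, Y(Ω₂)=-0.212003-0.026078i
  term(m=-1) = -0.045955+0.026013i   from Y*(Ω₁)=+0.104792+0.161248i, Y(Ω₂)=-0.016794+0.274080i
  term(m=+0) = +0.114100+0.000000i   from Y*(Ω₁)=-0.371897-0.000000i, Y(Ω₂)=-0.306805+0.000000i
  term(m=+1) = -0.045955-0.026013i   from Y*(Ω₁)=-0.104792+0.161248i, Y(Ω₂)=+0.016794+0.274080i
  term(m=+2) = +0.033429+0.055690i   from Y*(Ω₁)=-0.123499-0.277877i, Y(Ω₂)=-0.212003+0.026078i
  term(m=+3) = -0.005330-0.208821i   from Y*(Ω₁)=-0.453654-0.072313i, Y(Ω₂)=+0.083013+0.447077i
  term(m=+4) = -0.049202+0.092339i   from Y*(Ω₁)=-0.203739+0.225675i, Y(Ω₂)=+0.333875-0.083400i
  term(m=+5) = +0.015231-0.009680i   from Y*(Ω₁)=+0.030899+0.116084i, Y(Ω₂)=-0.045253-0.143251i
  term(m=+6) = -0.001022+0.000052i   from Y*(Ω₁)=+0.026031+0.008515i, Y(Ω₂)=-0.034875+0.013414i
Total Σ_m = +0.008401-0.000000i. Multiply by 0.966644: +0.008121-0.000000i. P_6(cos γ) = 0.008121

0.008121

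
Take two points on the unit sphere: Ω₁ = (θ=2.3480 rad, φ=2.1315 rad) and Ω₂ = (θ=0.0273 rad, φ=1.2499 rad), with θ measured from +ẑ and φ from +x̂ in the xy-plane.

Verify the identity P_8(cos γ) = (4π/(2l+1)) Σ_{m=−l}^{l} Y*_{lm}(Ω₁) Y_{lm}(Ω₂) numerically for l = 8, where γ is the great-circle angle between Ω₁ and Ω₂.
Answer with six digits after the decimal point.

0.315256

Term-by-term m-sum for l=8 (normalisation 4π/17 = 0.739198):
  term(m=-8) = 0.00000 + 0.00000j   from Y*(Ω₁)=-0.00773 - 0.03350j, Y(Ω₂)=-0.00000 + 0.00000j
  term(m=-7) = -0.00000 + 0.00000j   from Y*(Ω₁)=0.09546 - 0.09585j, Y(Ω₂)=-0.00000 - 0.00000j
  term(m=-6) = 0.00000 - 0.00000j   from Y*(Ω₁)=0.30727 + 0.06956j, Y(Ω₂)=0.00000 - 0.00000j
  term(m=-5) = 0.00000 + 0.00000j   from Y*(Ω₁)=0.15242 + 0.43353j, Y(Ω₂)=0.00000 + 0.00000j
  term(m=-4) = -0.00000 - 0.00000j   from Y*(Ω₁)=-0.21402 + 0.26903j, Y(Ω₂)=0.00000 + 0.00001j
  term(m=-3) = -0.00002 + 0.00001j   from Y*(Ω₁)=0.07805 + 0.00872j, Y(Ω₂)=-0.00023 + 0.00016j
  term(m=-2) = 0.00056 - 0.00289j   from Y*(Ω₁)=0.16718 + 0.34663j, Y(Ω₂)=-0.00614 - 0.00459j
  term(m=-1) = 0.00891 + 0.01082j   from Y*(Ω₁)=-0.05570 + 0.08870j, Y(Ω₂)=0.04221 - 0.12699j
  term(m=+0) = 0.40757 + 0.00000j   from Y*(Ω₁)=0.35517 + 0.00000j, Y(Ω₂)=1.14756 + 0.00000j
  term(m=+1) = 0.00891 - 0.01082j   from Y*(Ω₁)=0.05570 + 0.08870j, Y(Ω₂)=-0.04221 - 0.12699j
  term(m=+2) = 0.00056 + 0.00289j   from Y*(Ω₁)=0.16718 - 0.34663j, Y(Ω₂)=-0.00614 + 0.00459j
  term(m=+3) = -0.00002 - 0.00001j   from Y*(Ω₁)=-0.07805 + 0.00872j, Y(Ω₂)=0.00023 + 0.00016j
  term(m=+4) = -0.00000 + 0.00000j   from Y*(Ω₁)=-0.21402 - 0.26903j, Y(Ω₂)=0.00000 - 0.00001j
  term(m=+5) = 0.00000 - 0.00000j   from Y*(Ω₁)=-0.15242 + 0.43353j, Y(Ω₂)=-0.00000 + 0.00000j
  term(m=+6) = 0.00000 + 0.00000j   from Y*(Ω₁)=0.30727 - 0.06956j, Y(Ω₂)=0.00000 + 0.00000j
  term(m=+7) = -0.00000 - 0.00000j   from Y*(Ω₁)=-0.09546 - 0.09585j, Y(Ω₂)=0.00000 - 0.00000j
  term(m=+8) = 0.00000 - 0.00000j   from Y*(Ω₁)=-0.00773 + 0.03350j, Y(Ω₂)=-0.00000 - 0.00000j
Total Σ_m = 0.42648 + 0.00000j. Multiply by 0.739198: 0.31526 + 0.00000j. P_8(cos γ) = 0.315256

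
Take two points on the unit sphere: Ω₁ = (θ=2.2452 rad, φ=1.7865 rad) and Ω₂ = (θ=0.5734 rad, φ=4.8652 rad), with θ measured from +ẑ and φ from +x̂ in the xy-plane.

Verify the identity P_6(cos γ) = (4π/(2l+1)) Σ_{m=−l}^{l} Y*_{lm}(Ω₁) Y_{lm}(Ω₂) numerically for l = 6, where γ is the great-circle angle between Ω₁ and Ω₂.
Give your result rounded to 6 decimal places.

0.157424

Summing Y*_{l m}(θ₁,φ₁)·Y_{l m}(θ₂,φ₂) over m ∈ [−6, 6]; prefactor 4π/(2·6+1) = 0.966644:
  [-6]  conj(Y_{6,-6})(Ω₁) = -0.029954-0.105528i ; Y_{6,-6}(Ω₂) = -0.007490+0.009773i ; Δ = +0.001256+0.000498i
  [-5]  conj(Y_{6,-5})(Ω₁) = +0.267718-0.143582i ; Y_{6,-5}(Ω₂) = +0.045699+0.047692i ; Δ = +0.019082+0.006207i
  [-4]  conj(Y_{6,-4})(Ω₁) = +0.284034+0.331805i ; Y_{6,-4}(Ω₂) = +0.171137-0.119928i ; Δ = +0.088402+0.022721i
  [-3]  conj(Y_{6,-3})(Ω₁) = -0.150633+0.199341i ; Y_{6,-3}(Ω₂) = -0.184138-0.373127i ; Δ = +0.102117+0.019499i
  [-2]  conj(Y_{6,-2})(Ω₁) = +0.180742+0.083200i ; Y_{6,-2}(Ω₂) = -0.432540+0.136469i ; Δ = -0.089532-0.011322i
  [-1]  conj(Y_{6,-1})(Ω₁) = -0.072266+0.329811i ; Y_{6,-1}(Ω₂) = +0.007529+0.048888i ; Δ = -0.016668-0.001050i
  [+0]  conj(Y_{6,0})(Ω₁) = +0.110877-0.000000i ; Y_{6,0}(Ω₂) = -0.418989+0.000000i ; Δ = -0.046456+0.000000i
  [+1]  conj(Y_{6,1})(Ω₁) = +0.072266+0.329811i ; Y_{6,1}(Ω₂) = -0.007529+0.048888i ; Δ = -0.016668+0.001050i
  [+2]  conj(Y_{6,2})(Ω₁) = +0.180742-0.083200i ; Y_{6,2}(Ω₂) = -0.432540-0.136469i ; Δ = -0.089532+0.011322i
  [+3]  conj(Y_{6,3})(Ω₁) = +0.150633+0.199341i ; Y_{6,3}(Ω₂) = +0.184138-0.373127i ; Δ = +0.102117-0.019499i
  [+4]  conj(Y_{6,4})(Ω₁) = +0.284034-0.331805i ; Y_{6,4}(Ω₂) = +0.171137+0.119928i ; Δ = +0.088402-0.022721i
  [+5]  conj(Y_{6,5})(Ω₁) = -0.267718-0.143582i ; Y_{6,5}(Ω₂) = -0.045699+0.047692i ; Δ = +0.019082-0.006207i
  [+6]  conj(Y_{6,6})(Ω₁) = -0.029954+0.105528i ; Y_{6,6}(Ω₂) = -0.007490-0.009773i ; Δ = +0.001256-0.000498i
Σ over m = +0.162856-0.000000i; ×(4π/13) → +0.157424-0.000000i. Real part: 0.157424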